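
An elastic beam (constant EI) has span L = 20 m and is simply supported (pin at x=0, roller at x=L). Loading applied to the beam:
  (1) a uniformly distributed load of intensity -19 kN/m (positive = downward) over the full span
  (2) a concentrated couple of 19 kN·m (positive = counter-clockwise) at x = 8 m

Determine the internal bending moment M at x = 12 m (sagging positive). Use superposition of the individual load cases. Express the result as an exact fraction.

M(12) = -4598/5 kN·m

Load 1 — uniform load w=-19 kN/m over full span:
  M_1 = wx(L-x)/2 = (-19)·12·(20-12)/2 = -912 kN·m
Load 2 — applied couple M₀=19 kN·m at a=8 m (b=L-a=12):
  M_2 = M₀x/L - M₀  [x>a] = 19·12/20 - 19 = -38/5 kN·m
Superposition: M = Σ M_i = -4598/5 kN·m ≈ -919.600000 kN·m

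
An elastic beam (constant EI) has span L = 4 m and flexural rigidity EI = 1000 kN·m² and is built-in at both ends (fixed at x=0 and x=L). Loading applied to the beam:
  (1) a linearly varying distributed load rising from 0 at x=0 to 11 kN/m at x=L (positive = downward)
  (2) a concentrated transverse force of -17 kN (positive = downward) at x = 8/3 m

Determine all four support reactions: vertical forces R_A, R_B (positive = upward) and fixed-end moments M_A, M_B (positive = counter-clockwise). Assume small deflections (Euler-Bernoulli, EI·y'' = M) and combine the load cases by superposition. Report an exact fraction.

Load 1 — triangular load w₀=11 kN/m (0→w₀ over full span):
  R_A = 3w₀L/20 = 3·11·4/20 = 33/5 kN
  M_A = w₀L²/30 = 11·4²/30 = 88/15 kN·m
  R_B = 7w₀L/20 = 7·11·4/20 = 77/5 kN
  M_B = -w₀L²/20 = -11·4²/20 = -44/5 kN·m
Load 2 — point force P=-17 kN at a=8/3 m (b=L-a=4/3):
  R_A = Pb²(3a+b)/L³ = (-17)·(4/3)²·(3·(8/3)+(4/3))/4³ = -119/27 kN
  M_A = Pab²/L² = (-17)·(8/3)·(4/3)²/4² = -136/27 kN·m
  R_B = Pa²(a+3b)/L³ = (-17)·(8/3)²·((8/3)+3·(4/3))/4³ = -340/27 kN
  M_B = -Pa²b/L² = -(-17)·(8/3)²·(4/3)/4² = 272/27 kN·m
Superposition: R_A = 296/135 kN, M_A = 112/135 kN·m, R_B = 379/135 kN, M_B = 172/135 kN·m

R_A = 296/135 kN, M_A = 112/135 kN·m, R_B = 379/135 kN, M_B = 172/135 kN·m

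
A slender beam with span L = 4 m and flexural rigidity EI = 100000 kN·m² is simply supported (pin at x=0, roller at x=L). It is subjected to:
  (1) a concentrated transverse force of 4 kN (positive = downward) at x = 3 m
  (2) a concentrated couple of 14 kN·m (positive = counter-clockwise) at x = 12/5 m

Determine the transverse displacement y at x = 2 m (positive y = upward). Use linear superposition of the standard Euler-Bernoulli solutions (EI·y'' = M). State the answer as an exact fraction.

y(2) = -653/7500000 m

Load 1 — point force P=4 kN at a=3 m (b=L-a=1):
  y_1 = -Pbx(L²-b²-x²)/(6LEI)  [x≤a] = -4·1·2·(4²-1²-2²)/(6·4·100000) = -11/300000 m
Load 2 — applied couple M₀=14 kN·m at a=12/5 m (b=L-a=8/5):
  y_2 = (M₀x³/(6L)+C₁x)/EI  [x≤a] with C₁=M₀(3b²-L²)/(6L)=-364/75 = (14·2³/(6·4)+(-364/75)·2)/100000 = -63/1250000 m
Superposition: y = Σ y_i = -653/7500000 m ≈ -0.000087 m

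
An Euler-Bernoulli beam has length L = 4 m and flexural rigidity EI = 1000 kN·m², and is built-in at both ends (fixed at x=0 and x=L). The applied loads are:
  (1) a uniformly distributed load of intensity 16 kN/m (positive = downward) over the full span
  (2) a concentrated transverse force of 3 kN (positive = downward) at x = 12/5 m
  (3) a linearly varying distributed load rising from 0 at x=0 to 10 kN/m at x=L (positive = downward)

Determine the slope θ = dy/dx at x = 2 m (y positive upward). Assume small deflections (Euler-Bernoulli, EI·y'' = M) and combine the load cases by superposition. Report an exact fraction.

θ(2) = -197/375000 rad

Load 1 — uniform load w=16 kN/m over full span:
  θ_1 = -wx(L-x)(L-2x)/(12EI) = -16·2·(4-2)·(4-2·2)/(12·1000) = 0 rad
Load 2 — point force P=3 kN at a=12/5 m (b=L-a=8/5):
  θ_2 = -Pb²x(2aL-(3a+b)x)/(2L³EI)  [x≤a] = -3·(8/5)²·2·(2·(12/5)·4-(3·(12/5)+(8/5))·2)/(2·4³·1000) = -3/15625 rad
Load 3 — triangular load w₀=10 kN/m (0→w₀ over full span):
  θ_3 = -w₀(2x(L-x)(L-2x)(x+2L)+x²(L-x)²)/(120LEI) = -10·(2·2·(4-2)·(4-2·2)·(2+2·4)+2²·(4-2)²)/(120·4·1000) = -1/3000 rad
Superposition: θ = Σ θ_i = -197/375000 rad ≈ -0.000525 rad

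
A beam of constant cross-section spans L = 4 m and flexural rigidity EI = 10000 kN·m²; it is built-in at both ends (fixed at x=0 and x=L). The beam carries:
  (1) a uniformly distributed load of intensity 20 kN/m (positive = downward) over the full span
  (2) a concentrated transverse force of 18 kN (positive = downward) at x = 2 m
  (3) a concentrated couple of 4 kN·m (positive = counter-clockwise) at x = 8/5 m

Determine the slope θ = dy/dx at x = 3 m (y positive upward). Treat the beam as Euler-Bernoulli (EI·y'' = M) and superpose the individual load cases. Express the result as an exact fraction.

Load 1 — uniform load w=20 kN/m over full span:
  θ_1 = -wx(L-x)(L-2x)/(12EI) = -20·3·(4-3)·(4-2·3)/(12·10000) = 1/1000 rad
Load 2 — point force P=18 kN at a=2 m (b=L-a=2):
  θ_2 = Pa²(L-x)(2bL-(3b+a)(L-x))/(2L³EI)  [x>a] = 18·2²·(4-3)·(2·2·4-(3·2+2)·(4-3))/(2·4³·10000) = 9/20000 rad
Load 3 — applied couple M₀=4 kN·m at a=8/5 m (b=L-a=12/5):
  θ_3 = (R_Ax²/2 - M_Ax - M₀(x-a))/EI  [x>a] with R_A=36/25, M_A=12/25 = ((36/25)·3²/2 - (12/25)·3 - 4·(3-(8/5)))/10000 = -7/125000 rad
Superposition: θ = Σ θ_i = 697/500000 rad ≈ 0.001394 rad

θ(3) = 697/500000 rad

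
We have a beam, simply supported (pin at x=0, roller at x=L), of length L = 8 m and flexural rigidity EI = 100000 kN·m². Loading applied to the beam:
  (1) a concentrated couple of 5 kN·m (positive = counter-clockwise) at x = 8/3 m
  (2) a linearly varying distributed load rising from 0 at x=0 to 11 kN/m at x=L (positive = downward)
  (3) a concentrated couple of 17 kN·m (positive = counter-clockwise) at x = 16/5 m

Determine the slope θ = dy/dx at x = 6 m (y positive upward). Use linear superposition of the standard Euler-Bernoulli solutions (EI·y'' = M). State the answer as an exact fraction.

Load 1 — applied couple M₀=5 kN·m at a=8/3 m (b=L-a=16/3):
  θ_1 = (M₀x²/(2L)-M₀(x-a)+C₁)/EI  [x>a] with C₁=M₀(3b²-L²)/(6L)=20/9 = (5·6²/(2·8)-5·(6-(8/3))+(20/9))/100000 = -23/720000 rad
Load 2 — triangular load w₀=11 kN/m (0→w₀ over full span):
  θ_2 = -w₀(7L⁴-30L²x²+15x⁴)/(360LEI) = -11·(7·8⁴-30·8²·6²+15·6⁴)/(360·8·100000) = 14443/18000000 rad
Load 3 — applied couple M₀=17 kN·m at a=16/5 m (b=L-a=24/5):
  θ_3 = (M₀x²/(2L)-M₀(x-a)+C₁)/EI  [x>a] with C₁=M₀(3b²-L²)/(6L)=136/75 = (17·6²/(2·8)-17·(6-(16/5))+(136/75))/100000 = -2261/30000000 rad
Superposition: θ = Σ θ_i = 62557/90000000 rad ≈ 0.000695 rad

θ(6) = 62557/90000000 rad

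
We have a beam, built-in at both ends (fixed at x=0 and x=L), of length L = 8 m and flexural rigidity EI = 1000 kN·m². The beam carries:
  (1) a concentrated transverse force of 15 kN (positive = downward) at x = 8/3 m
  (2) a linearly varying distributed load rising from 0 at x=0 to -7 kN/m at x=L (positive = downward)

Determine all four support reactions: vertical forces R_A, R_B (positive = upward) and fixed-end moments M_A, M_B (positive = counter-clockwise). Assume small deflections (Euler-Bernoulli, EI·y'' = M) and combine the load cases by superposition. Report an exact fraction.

R_A = 122/45 kN, M_A = 128/45 kN·m, R_B = -707/45 kN, M_B = 608/45 kN·m

Load 1 — point force P=15 kN at a=8/3 m (b=L-a=16/3):
  R_A = Pb²(3a+b)/L³ = 15·(16/3)²·(3·(8/3)+(16/3))/8³ = 100/9 kN
  M_A = Pab²/L² = 15·(8/3)·(16/3)²/8² = 160/9 kN·m
  R_B = Pa²(a+3b)/L³ = 15·(8/3)²·((8/3)+3·(16/3))/8³ = 35/9 kN
  M_B = -Pa²b/L² = -15·(8/3)²·(16/3)/8² = -80/9 kN·m
Load 2 — triangular load w₀=-7 kN/m (0→w₀ over full span):
  R_A = 3w₀L/20 = 3·(-7)·8/20 = -42/5 kN
  M_A = w₀L²/30 = (-7)·8²/30 = -224/15 kN·m
  R_B = 7w₀L/20 = 7·(-7)·8/20 = -98/5 kN
  M_B = -w₀L²/20 = -(-7)·8²/20 = 112/5 kN·m
Superposition: R_A = 122/45 kN, M_A = 128/45 kN·m, R_B = -707/45 kN, M_B = 608/45 kN·m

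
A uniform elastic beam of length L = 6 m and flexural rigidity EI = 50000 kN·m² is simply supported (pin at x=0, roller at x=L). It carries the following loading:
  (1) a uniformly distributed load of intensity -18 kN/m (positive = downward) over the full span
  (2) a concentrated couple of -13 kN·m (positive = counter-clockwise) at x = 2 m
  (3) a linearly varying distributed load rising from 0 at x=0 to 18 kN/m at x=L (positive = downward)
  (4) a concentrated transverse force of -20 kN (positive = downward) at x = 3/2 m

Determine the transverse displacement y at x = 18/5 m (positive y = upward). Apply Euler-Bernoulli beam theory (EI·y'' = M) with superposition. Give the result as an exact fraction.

Load 1 — uniform load w=-18 kN/m over full span:
  y_1 = -wx(L³-2Lx²+x³)/(24EI) = -(-18)·(18/5)·(6³-2·6·(18/5)²+(18/5)³)/(24·50000) = 22599/3906250 m
Load 2 — applied couple M₀=-13 kN·m at a=2 m (b=L-a=4):
  y_2 = (M₀x³/(6L)-M₀(x-a)²/2+C₁x)/EI  [x>a] with C₁=M₀(3b²-L²)/(6L)=-13/3 = ((-13)·(18/5)³/(6·6)-(-13)·((18/5)-2)²/2+(-13/3)·(18/5))/50000 = -247/781250 m
Load 3 — triangular load w₀=18 kN/m (0→w₀ over full span):
  y_3 = -w₀x(7L⁴-10L²x²+3x⁴)/(360LEI) = -18·(18/5)·(7·6⁴-10·6²·(18/5)²+3·(18/5)⁴)/(360·6·50000) = -143856/48828125 m
Load 4 — point force P=-20 kN at a=3/2 m (b=L-a=9/2):
  y_4 = -Pa(L-x)(2Lx-a²-x²)/(6LEI)  [x>a] = -(-20)·(3/2)·(6-(18/5))·(2·6·(18/5)-(3/2)²-(18/5)²)/(6·6·50000) = 2799/2500000 m
Superposition: y = Σ y_i = 5691583/1562500000 m ≈ 0.003643 m

y(18/5) = 5691583/1562500000 m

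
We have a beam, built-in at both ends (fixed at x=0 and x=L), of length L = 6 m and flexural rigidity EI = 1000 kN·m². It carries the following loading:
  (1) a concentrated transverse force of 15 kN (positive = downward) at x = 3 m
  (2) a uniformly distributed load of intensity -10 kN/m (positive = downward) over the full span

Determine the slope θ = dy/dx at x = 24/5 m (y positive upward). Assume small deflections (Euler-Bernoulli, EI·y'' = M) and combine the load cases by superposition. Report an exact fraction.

θ(24/5) = -459/50000 rad

Load 1 — point force P=15 kN at a=3 m (b=L-a=3):
  θ_1 = Pa²(L-x)(2bL-(3b+a)(L-x))/(2L³EI)  [x>a] = 15·3²·(6-(24/5))·(2·3·6-(3·3+3)·(6-(24/5)))/(2·6³·1000) = 81/10000 rad
Load 2 — uniform load w=-10 kN/m over full span:
  θ_2 = -wx(L-x)(L-2x)/(12EI) = -(-10)·(24/5)·(6-(24/5))·(6-2·(24/5))/(12·1000) = -54/3125 rad
Superposition: θ = Σ θ_i = -459/50000 rad ≈ -0.009180 rad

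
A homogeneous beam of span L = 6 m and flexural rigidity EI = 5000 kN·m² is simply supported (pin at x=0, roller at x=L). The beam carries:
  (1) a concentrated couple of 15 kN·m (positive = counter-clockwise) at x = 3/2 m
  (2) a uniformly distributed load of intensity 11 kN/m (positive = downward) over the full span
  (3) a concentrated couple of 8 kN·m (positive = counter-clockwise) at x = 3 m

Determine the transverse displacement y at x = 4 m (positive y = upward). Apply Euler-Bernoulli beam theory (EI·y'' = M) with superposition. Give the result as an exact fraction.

Load 1 — applied couple M₀=15 kN·m at a=3/2 m (b=L-a=9/2):
  y_1 = (M₀x³/(6L)-M₀(x-a)²/2+C₁x)/EI  [x>a] with C₁=M₀(3b²-L²)/(6L)=165/16 = (15·4³/(6·6)-15·(4-(3/2))²/2+(165/16)·4)/5000 = 101/24000 m
Load 2 — uniform load w=11 kN/m over full span:
  y_2 = -wx(L³-2Lx²+x³)/(24EI) = -11·4·(6³-2·6·4²+4³)/(24·5000) = -121/3750 m
Load 3 — applied couple M₀=8 kN·m at a=3 m (b=L-a=3):
  y_3 = (M₀x³/(6L)-M₀(x-a)²/2+C₁x)/EI  [x>a] with C₁=M₀(3b²-L²)/(6L)=-2 = (8·4³/(6·6)-8·(4-3)²/2+(-2)·4)/5000 = 1/2250 m
Superposition: y = Σ y_i = -9941/360000 m ≈ -0.027614 m

y(4) = -9941/360000 m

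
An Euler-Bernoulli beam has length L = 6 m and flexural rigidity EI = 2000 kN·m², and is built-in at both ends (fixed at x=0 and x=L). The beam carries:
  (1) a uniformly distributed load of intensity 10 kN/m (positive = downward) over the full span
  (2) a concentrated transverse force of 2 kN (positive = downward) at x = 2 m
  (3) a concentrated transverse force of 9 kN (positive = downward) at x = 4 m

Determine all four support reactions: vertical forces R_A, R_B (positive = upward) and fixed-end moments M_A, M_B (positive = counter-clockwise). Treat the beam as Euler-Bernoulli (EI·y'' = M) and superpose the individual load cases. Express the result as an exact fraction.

Load 1 — uniform load w=10 kN/m over full span:
  R_A = wL/2 = 10·6/2 = 30 kN
  M_A = wL²/12 = 10·6²/12 = 30 kN·m
  R_B = wL/2 = 10·6/2 = 30 kN
  M_B = -wL²/12 = -10·6²/12 = -30 kN·m
Load 2 — point force P=2 kN at a=2 m (b=L-a=4):
  R_A = Pb²(3a+b)/L³ = 2·4²·(3·2+4)/6³ = 40/27 kN
  M_A = Pab²/L² = 2·2·4²/6² = 16/9 kN·m
  R_B = Pa²(a+3b)/L³ = 2·2²·(2+3·4)/6³ = 14/27 kN
  M_B = -Pa²b/L² = -2·2²·4/6² = -8/9 kN·m
Load 3 — point force P=9 kN at a=4 m (b=L-a=2):
  R_A = Pb²(3a+b)/L³ = 9·2²·(3·4+2)/6³ = 7/3 kN
  M_A = Pab²/L² = 9·4·2²/6² = 4 kN·m
  R_B = Pa²(a+3b)/L³ = 9·4²·(4+3·2)/6³ = 20/3 kN
  M_B = -Pa²b/L² = -9·4²·2/6² = -8 kN·m
Superposition: R_A = 913/27 kN, M_A = 322/9 kN·m, R_B = 1004/27 kN, M_B = -350/9 kN·m

R_A = 913/27 kN, M_A = 322/9 kN·m, R_B = 1004/27 kN, M_B = -350/9 kN·m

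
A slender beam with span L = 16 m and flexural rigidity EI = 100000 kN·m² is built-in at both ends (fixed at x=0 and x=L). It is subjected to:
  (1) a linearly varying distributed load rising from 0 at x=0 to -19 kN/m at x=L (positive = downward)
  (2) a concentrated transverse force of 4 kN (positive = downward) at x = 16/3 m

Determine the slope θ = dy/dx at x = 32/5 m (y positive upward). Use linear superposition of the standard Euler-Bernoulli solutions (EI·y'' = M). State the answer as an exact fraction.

θ(32/5) = 32432/17578125 rad

Load 1 — triangular load w₀=-19 kN/m (0→w₀ over full span):
  θ_1 = -w₀(2x(L-x)(L-2x)(x+2L)+x²(L-x)²)/(120LEI) = -(-19)·(2·(32/5)·(16-(32/5))·(16-2·(32/5))·((32/5)+2·16)+(32/5)²·(16-(32/5))²)/(120·16·100000) = 3648/1953125 rad
Load 2 — point force P=4 kN at a=16/3 m (b=L-a=32/3):
  θ_2 = Pa²(L-x)(2bL-(3b+a)(L-x))/(2L³EI)  [x>a] = 4·(16/3)²·(16-(32/5))·(2·(32/3)·16-(3·(32/3)+(16/3))·(16-(32/5)))/(2·16³·100000) = -16/703125 rad
Superposition: θ = Σ θ_i = 32432/17578125 rad ≈ 0.001845 rad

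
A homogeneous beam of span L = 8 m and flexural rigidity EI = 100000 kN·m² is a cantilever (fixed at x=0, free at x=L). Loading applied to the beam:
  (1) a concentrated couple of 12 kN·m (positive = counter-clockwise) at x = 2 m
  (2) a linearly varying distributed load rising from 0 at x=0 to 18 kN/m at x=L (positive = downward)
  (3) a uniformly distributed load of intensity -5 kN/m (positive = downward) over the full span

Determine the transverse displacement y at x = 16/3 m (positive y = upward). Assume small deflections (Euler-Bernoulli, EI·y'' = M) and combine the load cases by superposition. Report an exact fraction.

Load 1 — applied couple M₀=12 kN·m at a=2 m (b=L-a=6):
  y_1 = M₀a(2x-a)/(2EI)  [x>a] = 12·2·(2·(16/3)-2)/(2·100000) = 13/12500 m
Load 2 — triangular load w₀=18 kN/m (0→w₀ over full span):
  y_2 = (w₀Lx³/12-w₀L²x²/6-w₀x⁵/(120L))/EI = (18·8·(16/3)³/12-18·8²·(16/3)²/6-18·(16/3)⁵/(120·8))/100000 = -47104/1265625 m
Load 3 — uniform load w=-5 kN/m over full span:
  y_3 = -wx²(x²-4Lx+6L²)/(24EI) = -(-5)·(16/3)²·((16/3)²-4·8·(16/3)+6·8²)/(24·100000) = 2176/151875 m
Superposition: y = Σ y_i = -331853/15187500 m ≈ -0.021850 m

y(16/3) = -331853/15187500 m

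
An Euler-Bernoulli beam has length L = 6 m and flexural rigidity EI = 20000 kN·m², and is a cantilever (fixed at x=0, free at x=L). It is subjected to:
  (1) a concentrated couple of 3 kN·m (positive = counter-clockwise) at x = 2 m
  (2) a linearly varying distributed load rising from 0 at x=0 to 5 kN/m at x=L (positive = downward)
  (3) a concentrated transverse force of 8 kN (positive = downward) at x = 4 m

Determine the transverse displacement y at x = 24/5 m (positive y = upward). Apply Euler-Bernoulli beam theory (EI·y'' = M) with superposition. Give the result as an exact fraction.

Load 1 — applied couple M₀=3 kN·m at a=2 m (b=L-a=4):
  y_1 = M₀a(2x-a)/(2EI)  [x>a] = 3·2·(2·(24/5)-2)/(2·20000) = 57/50000 m
Load 2 — triangular load w₀=5 kN/m (0→w₀ over full span):
  y_2 = (w₀Lx³/12-w₀L²x²/6-w₀x⁵/(120L))/EI = (5·6·(24/5)³/12-5·6²·(24/5)²/6-5·(24/5)⁵/(120·6))/20000 = -42228/1953125 m
Load 3 — point force P=8 kN at a=4 m (b=L-a=2):
  y_3 = -Pa²(3x-a)/(6EI)  [x>a] = -8·4²·(3·(24/5)-4)/(6·20000) = -104/9375 m
Superposition: y = Σ y_i = -2960069/93750000 m ≈ -0.031574 m

y(24/5) = -2960069/93750000 m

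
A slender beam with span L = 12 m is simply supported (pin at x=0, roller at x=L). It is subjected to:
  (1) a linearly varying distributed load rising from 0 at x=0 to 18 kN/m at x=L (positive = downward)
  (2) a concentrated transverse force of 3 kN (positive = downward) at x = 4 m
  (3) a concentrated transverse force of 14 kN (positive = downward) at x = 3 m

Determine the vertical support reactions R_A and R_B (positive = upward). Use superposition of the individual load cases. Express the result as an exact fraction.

Load 1 — triangular load w₀=18 kN/m (0→w₀ over full span):
  R_A = w₀L/6 = 18·12/6 = 36 kN
  R_B = w₀L/3 = 18·12/3 = 72 kN
Load 2 — point force P=3 kN at a=4 m (b=L-a=8):
  R_A = Pb/L = 3·8/12 = 2 kN
  R_B = Pa/L = 3·4/12 = 1 kN
Load 3 — point force P=14 kN at a=3 m (b=L-a=9):
  R_A = Pb/L = 14·9/12 = 21/2 kN
  R_B = Pa/L = 14·3/12 = 7/2 kN
Superposition: R_A = 97/2 kN, R_B = 153/2 kN

R_A = 97/2 kN, R_B = 153/2 kN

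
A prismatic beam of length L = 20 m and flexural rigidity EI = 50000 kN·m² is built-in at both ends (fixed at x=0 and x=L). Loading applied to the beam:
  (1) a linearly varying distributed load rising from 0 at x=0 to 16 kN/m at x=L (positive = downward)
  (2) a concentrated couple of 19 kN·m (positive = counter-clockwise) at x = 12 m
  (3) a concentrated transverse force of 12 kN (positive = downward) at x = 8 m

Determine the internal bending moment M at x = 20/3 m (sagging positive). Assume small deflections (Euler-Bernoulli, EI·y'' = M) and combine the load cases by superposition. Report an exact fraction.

Load 1 — triangular load w₀=16 kN/m (0→w₀ over full span):
  M_1 = 3w₀Lx/20 - w₀L²/30 - w₀x³/(6L) = 3·16·20·(20/3)/20 - 16·20²/30 - 16·(20/3)³/(6·20) = 5440/81 kN·m
Load 2 — applied couple M₀=19 kN·m at a=12 m (b=L-a=8):
  M_2 = R_Ax - M_A  [x≤a] with R_A=171/125, M_A=152/25 = (171/125)·(20/3) - (152/25) = 76/25 kN·m
Load 3 — point force P=12 kN at a=8 m (b=L-a=12):
  M_3 = Pb²(3a+b)x/L³ - Pab²/L²  [x≤a] = 12·12²·(3·8+12)·(20/3)/20³ - 12·8·12²/20² = 432/25 kN·m
Superposition: M = Σ M_i = 177148/2025 kN·m ≈ 87.480494 kN·m

M(20/3) = 177148/2025 kN·m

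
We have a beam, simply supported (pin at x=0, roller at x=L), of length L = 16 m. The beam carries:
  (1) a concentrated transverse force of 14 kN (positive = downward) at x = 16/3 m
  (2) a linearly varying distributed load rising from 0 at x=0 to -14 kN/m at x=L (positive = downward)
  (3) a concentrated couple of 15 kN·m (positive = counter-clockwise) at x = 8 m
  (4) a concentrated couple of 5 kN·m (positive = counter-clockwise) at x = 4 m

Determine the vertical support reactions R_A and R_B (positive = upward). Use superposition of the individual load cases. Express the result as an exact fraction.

R_A = -107/4 kN, R_B = -285/4 kN

Load 1 — point force P=14 kN at a=16/3 m (b=L-a=32/3):
  R_A = Pb/L = 14·(32/3)/16 = 28/3 kN
  R_B = Pa/L = 14·(16/3)/16 = 14/3 kN
Load 2 — triangular load w₀=-14 kN/m (0→w₀ over full span):
  R_A = w₀L/6 = (-14)·16/6 = -112/3 kN
  R_B = w₀L/3 = (-14)·16/3 = -224/3 kN
Load 3 — applied couple M₀=15 kN·m at a=8 m (b=L-a=8):
  R_A = M₀/L = 15/16 kN
  R_B = -M₀/L = -15/16 kN
Load 4 — applied couple M₀=5 kN·m at a=4 m (b=L-a=12):
  R_A = M₀/L = 5/16 kN
  R_B = -M₀/L = -5/16 kN
Superposition: R_A = -107/4 kN, R_B = -285/4 kN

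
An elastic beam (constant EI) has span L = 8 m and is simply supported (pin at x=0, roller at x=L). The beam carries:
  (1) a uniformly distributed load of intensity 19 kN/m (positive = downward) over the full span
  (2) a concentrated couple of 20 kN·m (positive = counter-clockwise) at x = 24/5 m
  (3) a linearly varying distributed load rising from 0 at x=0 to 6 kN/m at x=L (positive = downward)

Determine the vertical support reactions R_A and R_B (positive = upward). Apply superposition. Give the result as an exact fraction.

R_A = 173/2 kN, R_B = 179/2 kN

Load 1 — uniform load w=19 kN/m over full span:
  R_A = wL/2 = 19·8/2 = 76 kN
  R_B = wL/2 = 19·8/2 = 76 kN
Load 2 — applied couple M₀=20 kN·m at a=24/5 m (b=L-a=16/5):
  R_A = M₀/L = 20/8 = 5/2 kN
  R_B = -M₀/L = -20/8 = -5/2 kN
Load 3 — triangular load w₀=6 kN/m (0→w₀ over full span):
  R_A = w₀L/6 = 6·8/6 = 8 kN
  R_B = w₀L/3 = 6·8/3 = 16 kN
Superposition: R_A = 173/2 kN, R_B = 179/2 kN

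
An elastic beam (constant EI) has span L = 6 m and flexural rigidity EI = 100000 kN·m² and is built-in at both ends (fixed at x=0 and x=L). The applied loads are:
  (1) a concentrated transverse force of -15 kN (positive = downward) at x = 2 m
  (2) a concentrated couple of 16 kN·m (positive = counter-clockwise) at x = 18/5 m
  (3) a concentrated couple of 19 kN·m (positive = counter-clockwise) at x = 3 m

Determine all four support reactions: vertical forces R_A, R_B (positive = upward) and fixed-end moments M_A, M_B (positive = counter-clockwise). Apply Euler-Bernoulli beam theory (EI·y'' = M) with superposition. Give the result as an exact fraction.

Load 1 — point force P=-15 kN at a=2 m (b=L-a=4):
  R_A = Pb²(3a+b)/L³ = (-15)·4²·(3·2+4)/6³ = -100/9 kN
  M_A = Pab²/L² = (-15)·2·4²/6² = -40/3 kN·m
  R_B = Pa²(a+3b)/L³ = (-15)·2²·(2+3·4)/6³ = -35/9 kN
  M_B = -Pa²b/L² = -(-15)·2²·4/6² = 20/3 kN·m
Load 2 — applied couple M₀=16 kN·m at a=18/5 m (b=L-a=12/5):
  R_A = 6M₀ab/L³ = 6·16·(18/5)·(12/5)/6³ = 96/25 kN
  M_A = M₀b(2a-b)/L² = 16·(12/5)·(2·(18/5)-(12/5))/6² = 128/25 kN·m
  R_B = -6M₀ab/L³ = -6·16·(18/5)·(12/5)/6³ = -96/25 kN
  M_B = M₀a(2b-a)/L² = 16·(18/5)·(2·(12/5)-(18/5))/6² = 48/25 kN·m
Load 3 — applied couple M₀=19 kN·m at a=3 m (b=L-a=3):
  R_A = 6M₀ab/L³ = 6·19·3·3/6³ = 19/4 kN
  M_A = M₀b(2a-b)/L² = 19·3·(2·3-3)/6² = 19/4 kN·m
  R_B = -6M₀ab/L³ = -6·19·3·3/6³ = -19/4 kN
  M_B = M₀a(2b-a)/L² = 19·3·(2·3-3)/6² = 19/4 kN·m
Superposition: R_A = -2269/900 kN, M_A = -1039/300 kN·m, R_B = -11231/900 kN, M_B = 4001/300 kN·m

R_A = -2269/900 kN, M_A = -1039/300 kN·m, R_B = -11231/900 kN, M_B = 4001/300 kN·m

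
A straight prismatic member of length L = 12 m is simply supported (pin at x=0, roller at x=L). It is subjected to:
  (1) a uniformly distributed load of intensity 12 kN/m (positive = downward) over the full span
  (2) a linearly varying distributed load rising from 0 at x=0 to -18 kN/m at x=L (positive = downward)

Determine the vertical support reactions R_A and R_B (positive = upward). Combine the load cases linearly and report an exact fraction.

Load 1 — uniform load w=12 kN/m over full span:
  R_A = wL/2 = 12·12/2 = 72 kN
  R_B = wL/2 = 12·12/2 = 72 kN
Load 2 — triangular load w₀=-18 kN/m (0→w₀ over full span):
  R_A = w₀L/6 = (-18)·12/6 = -36 kN
  R_B = w₀L/3 = (-18)·12/3 = -72 kN
Superposition: R_A = 36 kN, R_B = 0 kN

R_A = 36 kN, R_B = 0 kN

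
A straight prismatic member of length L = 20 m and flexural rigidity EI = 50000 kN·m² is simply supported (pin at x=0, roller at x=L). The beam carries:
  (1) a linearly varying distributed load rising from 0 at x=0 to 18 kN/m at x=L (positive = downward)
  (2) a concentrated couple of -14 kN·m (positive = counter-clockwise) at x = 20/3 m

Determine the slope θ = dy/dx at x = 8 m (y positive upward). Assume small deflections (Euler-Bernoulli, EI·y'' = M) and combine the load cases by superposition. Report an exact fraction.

θ(8) = -2369/112500 rad

Load 1 — triangular load w₀=18 kN/m (0→w₀ over full span):
  θ_1 = -w₀(7L⁴-30L²x²+15x⁴)/(360LEI) = -18·(7·20⁴-30·20²·8²+15·8⁴)/(360·20·50000) = -323/15625 rad
Load 2 — applied couple M₀=-14 kN·m at a=20/3 m (b=L-a=40/3):
  θ_2 = (M₀x²/(2L)-M₀(x-a)+C₁)/EI  [x>a] with C₁=M₀(3b²-L²)/(6L)=-140/9 = ((-14)·8²/(2·20)-(-14)·(8-(20/3))+(-140/9))/50000 = -217/562500 rad
Superposition: θ = Σ θ_i = -2369/112500 rad ≈ -0.021058 rad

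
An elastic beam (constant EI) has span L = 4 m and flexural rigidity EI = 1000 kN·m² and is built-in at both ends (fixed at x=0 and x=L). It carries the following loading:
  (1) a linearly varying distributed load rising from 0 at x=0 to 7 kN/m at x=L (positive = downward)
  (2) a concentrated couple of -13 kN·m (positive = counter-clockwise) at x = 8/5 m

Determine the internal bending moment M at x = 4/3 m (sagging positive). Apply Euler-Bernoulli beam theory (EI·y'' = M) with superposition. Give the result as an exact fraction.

Load 1 — triangular load w₀=7 kN/m (0→w₀ over full span):
  M_1 = 3w₀Lx/20 - w₀L²/30 - w₀x³/(6L) = 3·7·4·(4/3)/20 - 7·4²/30 - 7·(4/3)³/(6·4) = 476/405 kN·m
Load 2 — applied couple M₀=-13 kN·m at a=8/5 m (b=L-a=12/5):
  M_2 = R_Ax - M_A  [x≤a] with R_A=-117/25, M_A=-39/25 = (-117/25)·(4/3) - (-39/25) = -117/25 kN·m
Superposition: M = Σ M_i = -7097/2025 kN·m ≈ -3.504691 kN·m

M(4/3) = -7097/2025 kN·m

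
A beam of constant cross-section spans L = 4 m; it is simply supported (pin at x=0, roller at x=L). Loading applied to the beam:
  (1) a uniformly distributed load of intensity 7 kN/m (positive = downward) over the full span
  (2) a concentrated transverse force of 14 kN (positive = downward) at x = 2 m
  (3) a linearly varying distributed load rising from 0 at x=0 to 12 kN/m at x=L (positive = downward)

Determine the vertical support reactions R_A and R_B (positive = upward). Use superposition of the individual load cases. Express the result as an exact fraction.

Load 1 — uniform load w=7 kN/m over full span:
  R_A = wL/2 = 7·4/2 = 14 kN
  R_B = wL/2 = 7·4/2 = 14 kN
Load 2 — point force P=14 kN at a=2 m (b=L-a=2):
  R_A = Pb/L = 14·2/4 = 7 kN
  R_B = Pa/L = 14·2/4 = 7 kN
Load 3 — triangular load w₀=12 kN/m (0→w₀ over full span):
  R_A = w₀L/6 = 12·4/6 = 8 kN
  R_B = w₀L/3 = 12·4/3 = 16 kN
Superposition: R_A = 29 kN, R_B = 37 kN

R_A = 29 kN, R_B = 37 kN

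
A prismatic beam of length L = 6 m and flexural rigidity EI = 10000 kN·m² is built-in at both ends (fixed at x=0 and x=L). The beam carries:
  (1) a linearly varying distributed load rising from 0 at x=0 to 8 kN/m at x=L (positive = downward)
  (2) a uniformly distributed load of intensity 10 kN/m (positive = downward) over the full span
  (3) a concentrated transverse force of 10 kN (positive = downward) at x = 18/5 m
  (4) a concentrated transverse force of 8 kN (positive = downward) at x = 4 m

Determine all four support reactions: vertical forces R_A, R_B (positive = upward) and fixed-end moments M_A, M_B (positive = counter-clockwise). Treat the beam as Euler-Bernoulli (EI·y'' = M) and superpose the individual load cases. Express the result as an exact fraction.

Load 1 — triangular load w₀=8 kN/m (0→w₀ over full span):
  R_A = 3w₀L/20 = 3·8·6/20 = 36/5 kN
  M_A = w₀L²/30 = 8·6²/30 = 48/5 kN·m
  R_B = 7w₀L/20 = 7·8·6/20 = 84/5 kN
  M_B = -w₀L²/20 = -8·6²/20 = -72/5 kN·m
Load 2 — uniform load w=10 kN/m over full span:
  R_A = wL/2 = 10·6/2 = 30 kN
  M_A = wL²/12 = 10·6²/12 = 30 kN·m
  R_B = wL/2 = 10·6/2 = 30 kN
  M_B = -wL²/12 = -10·6²/12 = -30 kN·m
Load 3 — point force P=10 kN at a=18/5 m (b=L-a=12/5):
  R_A = Pb²(3a+b)/L³ = 10·(12/5)²·(3·(18/5)+(12/5))/6³ = 88/25 kN
  M_A = Pab²/L² = 10·(18/5)·(12/5)²/6² = 144/25 kN·m
  R_B = Pa²(a+3b)/L³ = 10·(18/5)²·((18/5)+3·(12/5))/6³ = 162/25 kN
  M_B = -Pa²b/L² = -10·(18/5)²·(12/5)/6² = -216/25 kN·m
Load 4 — point force P=8 kN at a=4 m (b=L-a=2):
  R_A = Pb²(3a+b)/L³ = 8·2²·(3·4+2)/6³ = 56/27 kN
  M_A = Pab²/L² = 8·4·2²/6² = 32/9 kN·m
  R_B = Pa²(a+3b)/L³ = 8·4²·(4+3·2)/6³ = 160/27 kN
  M_B = -Pa²b/L² = -8·4²·2/6² = -64/9 kN·m
Superposition: R_A = 28886/675 kN, M_A = 11006/225 kN·m, R_B = 39964/675 kN, M_B = -13534/225 kN·m

R_A = 28886/675 kN, M_A = 11006/225 kN·m, R_B = 39964/675 kN, M_B = -13534/225 kN·m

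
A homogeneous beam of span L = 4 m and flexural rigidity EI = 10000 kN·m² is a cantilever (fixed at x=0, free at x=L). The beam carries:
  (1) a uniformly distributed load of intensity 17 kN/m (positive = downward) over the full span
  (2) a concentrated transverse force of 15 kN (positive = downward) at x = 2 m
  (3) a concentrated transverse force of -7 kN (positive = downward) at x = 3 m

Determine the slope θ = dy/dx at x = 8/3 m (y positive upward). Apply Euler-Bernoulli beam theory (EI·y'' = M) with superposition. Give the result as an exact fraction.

θ(8/3) = -7027/405000 rad

Load 1 — uniform load w=17 kN/m over full span:
  θ_1 = -wx(x²-3Lx+3L²)/(6EI) = -17·(8/3)·((8/3)²-3·4·(8/3)+3·4²)/(6·10000) = -884/50625 rad
Load 2 — point force P=15 kN at a=2 m (b=L-a=2):
  θ_2 = -Pa²/(2EI)  [x>a] = -15·2²/(2·10000) = -3/1000 rad
Load 3 — point force P=-7 kN at a=3 m (b=L-a=1):
  θ_3 = -Px(2a-x)/(2EI)  [x≤a] = -(-7)·(8/3)·(2·3-(8/3))/(2·10000) = 7/2250 rad
Superposition: θ = Σ θ_i = -7027/405000 rad ≈ -0.017351 rad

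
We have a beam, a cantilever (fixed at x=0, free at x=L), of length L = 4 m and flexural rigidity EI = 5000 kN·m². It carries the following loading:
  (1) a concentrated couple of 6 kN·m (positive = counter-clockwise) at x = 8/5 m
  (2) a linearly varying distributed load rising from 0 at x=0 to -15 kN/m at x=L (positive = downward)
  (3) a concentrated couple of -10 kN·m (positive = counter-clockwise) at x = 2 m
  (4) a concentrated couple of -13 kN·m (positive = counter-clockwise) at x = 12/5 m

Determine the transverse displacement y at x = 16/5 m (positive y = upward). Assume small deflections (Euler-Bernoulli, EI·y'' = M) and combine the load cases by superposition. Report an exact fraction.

Load 1 — applied couple M₀=6 kN·m at a=8/5 m (b=L-a=12/5):
  y_1 = M₀a(2x-a)/(2EI)  [x>a] = 6·(8/5)·(2·(16/5)-(8/5))/(2·5000) = 72/15625 m
Load 2 — triangular load w₀=-15 kN/m (0→w₀ over full span):
  y_2 = (w₀Lx³/12-w₀L²x²/6-w₀x⁵/(120L))/EI = ((-15)·4·(16/5)³/12-(-15)·4²·(16/5)²/6-(-15)·(16/5)⁵/(120·4))/5000 = 100096/1953125 m
Load 3 — applied couple M₀=-10 kN·m at a=2 m (b=L-a=2):
  y_3 = M₀a(2x-a)/(2EI)  [x>a] = (-10)·2·(2·(16/5)-2)/(2·5000) = -11/1250 m
Load 4 — applied couple M₀=-13 kN·m at a=12/5 m (b=L-a=8/5):
  y_4 = M₀a(2x-a)/(2EI)  [x>a] = (-13)·(12/5)·(2·(16/5)-(12/5))/(2·5000) = -39/3125 m
Superposition: y = Σ y_i = 135067/3906250 m ≈ 0.034577 m

y(16/5) = 135067/3906250 m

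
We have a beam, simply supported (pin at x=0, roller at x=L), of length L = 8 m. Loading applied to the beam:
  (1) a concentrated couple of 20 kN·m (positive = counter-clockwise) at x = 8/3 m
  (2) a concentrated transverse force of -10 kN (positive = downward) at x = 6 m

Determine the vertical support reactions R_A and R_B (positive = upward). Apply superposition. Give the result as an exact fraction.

Load 1 — applied couple M₀=20 kN·m at a=8/3 m (b=L-a=16/3):
  R_A = M₀/L = 20/8 = 5/2 kN
  R_B = -M₀/L = -20/8 = -5/2 kN
Load 2 — point force P=-10 kN at a=6 m (b=L-a=2):
  R_A = Pb/L = (-10)·2/8 = -5/2 kN
  R_B = Pa/L = (-10)·6/8 = -15/2 kN
Superposition: R_A = 0 kN, R_B = -10 kN

R_A = 0 kN, R_B = -10 kN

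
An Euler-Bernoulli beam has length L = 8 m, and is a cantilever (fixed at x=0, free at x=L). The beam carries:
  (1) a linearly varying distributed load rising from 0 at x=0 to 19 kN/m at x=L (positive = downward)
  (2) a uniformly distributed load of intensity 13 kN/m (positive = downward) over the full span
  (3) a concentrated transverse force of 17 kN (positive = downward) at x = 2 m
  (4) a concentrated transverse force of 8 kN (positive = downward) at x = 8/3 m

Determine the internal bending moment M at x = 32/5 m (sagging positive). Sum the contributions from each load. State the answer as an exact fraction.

M(32/5) = -14752/375 kN·m

Load 1 — triangular load w₀=19 kN/m (0→w₀ over full span):
  M_1 = w₀Lx/2 - w₀L²/3 - w₀x³/(6L) = 19·8·(32/5)/2 - 19·8²/3 - 19·(32/5)³/(6·8) = -8512/375 kN·m
Load 2 — uniform load w=13 kN/m over full span:
  M_2 = -w(L-x)²/2 = -13·(8-(32/5))²/2 = -416/25 kN·m
Load 3 — point force P=17 kN at a=2 m (b=L-a=6):
  M_3 = 0  [x>a] = 0 kN·m
Load 4 — point force P=8 kN at a=8/3 m (b=L-a=16/3):
  M_4 = 0  [x>a] = 0 kN·m
Superposition: M = Σ M_i = -14752/375 kN·m ≈ -39.338667 kN·m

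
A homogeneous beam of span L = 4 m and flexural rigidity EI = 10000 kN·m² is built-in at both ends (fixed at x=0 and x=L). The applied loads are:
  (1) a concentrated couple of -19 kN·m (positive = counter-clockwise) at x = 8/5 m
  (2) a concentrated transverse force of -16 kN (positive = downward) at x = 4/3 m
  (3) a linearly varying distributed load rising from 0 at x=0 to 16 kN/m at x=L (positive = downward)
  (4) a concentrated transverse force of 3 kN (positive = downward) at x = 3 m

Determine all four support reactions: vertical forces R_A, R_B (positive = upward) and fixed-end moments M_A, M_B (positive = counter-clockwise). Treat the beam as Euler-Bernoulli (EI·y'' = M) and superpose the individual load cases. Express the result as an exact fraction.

R_A = -186259/21600 kN, M_A = -28789/10800 kN·m, R_B = 596659/21600 kN, M_B = -170929/10800 kN·m

Load 1 — applied couple M₀=-19 kN·m at a=8/5 m (b=L-a=12/5):
  R_A = 6M₀ab/L³ = 6·(-19)·(8/5)·(12/5)/4³ = -171/25 kN
  M_A = M₀b(2a-b)/L² = (-19)·(12/5)·(2·(8/5)-(12/5))/4² = -57/25 kN·m
  R_B = -6M₀ab/L³ = -6·(-19)·(8/5)·(12/5)/4³ = 171/25 kN
  M_B = M₀a(2b-a)/L² = (-19)·(8/5)·(2·(12/5)-(8/5))/4² = -152/25 kN·m
Load 2 — point force P=-16 kN at a=4/3 m (b=L-a=8/3):
  R_A = Pb²(3a+b)/L³ = (-16)·(8/3)²·(3·(4/3)+(8/3))/4³ = -320/27 kN
  M_A = Pab²/L² = (-16)·(4/3)·(8/3)²/4² = -256/27 kN·m
  R_B = Pa²(a+3b)/L³ = (-16)·(4/3)²·((4/3)+3·(8/3))/4³ = -112/27 kN
  M_B = -Pa²b/L² = -(-16)·(4/3)²·(8/3)/4² = 128/27 kN·m
Load 3 — triangular load w₀=16 kN/m (0→w₀ over full span):
  R_A = 3w₀L/20 = 3·16·4/20 = 48/5 kN
  M_A = w₀L²/30 = 16·4²/30 = 128/15 kN·m
  R_B = 7w₀L/20 = 7·16·4/20 = 112/5 kN
  M_B = -w₀L²/20 = -16·4²/20 = -64/5 kN·m
Load 4 — point force P=3 kN at a=3 m (b=L-a=1):
  R_A = Pb²(3a+b)/L³ = 3·1²·(3·3+1)/4³ = 15/32 kN
  M_A = Pab²/L² = 3·3·1²/4² = 9/16 kN·m
  R_B = Pa²(a+3b)/L³ = 3·3²·(3+3·1)/4³ = 81/32 kN
  M_B = -Pa²b/L² = -3·3²·1/4² = -27/16 kN·m
Superposition: R_A = -186259/21600 kN, M_A = -28789/10800 kN·m, R_B = 596659/21600 kN, M_B = -170929/10800 kN·m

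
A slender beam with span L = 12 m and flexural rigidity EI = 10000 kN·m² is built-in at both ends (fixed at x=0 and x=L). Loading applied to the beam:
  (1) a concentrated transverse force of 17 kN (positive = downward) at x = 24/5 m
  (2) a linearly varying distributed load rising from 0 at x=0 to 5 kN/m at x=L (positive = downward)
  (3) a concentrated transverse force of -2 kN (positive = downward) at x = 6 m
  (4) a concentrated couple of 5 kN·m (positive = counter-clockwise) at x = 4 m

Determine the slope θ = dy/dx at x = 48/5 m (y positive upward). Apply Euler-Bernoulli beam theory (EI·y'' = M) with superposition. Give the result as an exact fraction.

Load 1 — point force P=17 kN at a=24/5 m (b=L-a=36/5):
  θ_1 = Pa²(L-x)(2bL-(3b+a)(L-x))/(2L³EI)  [x>a] = 17·(24/5)²·(12-(48/5))·(2·(36/5)·12-(3·(36/5)+(24/5))·(12-(48/5)))/(2·12³·10000) = 5814/1953125 rad
Load 2 — triangular load w₀=5 kN/m (0→w₀ over full span):
  θ_2 = -w₀(2x(L-x)(L-2x)(x+2L)+x²(L-x)²)/(120LEI) = -5·(2·(48/5)·(12-(48/5))·(12-2·(48/5))·((48/5)+2·12)+(48/5)²·(12-(48/5))²)/(120·12·10000) = 288/78125 rad
Load 3 — point force P=-2 kN at a=6 m (b=L-a=6):
  θ_3 = Pa²(L-x)(2bL-(3b+a)(L-x))/(2L³EI)  [x>a] = (-2)·6²·(12-(48/5))·(2·6·12-(3·6+6)·(12-(48/5)))/(2·12³·10000) = -27/62500 rad
Load 4 — applied couple M₀=5 kN·m at a=4 m (b=L-a=8):
  θ_4 = (R_Ax²/2 - M_Ax - M₀(x-a))/EI  [x>a] with R_A=5/9, M_A=0 = ((5/9)·(48/5)²/2 - 0·(48/5) - 5·((48/5)-4))/10000 = -3/12500 rad
Superposition: θ = Σ θ_i = 23403/3906250 rad ≈ 0.005991 rad

θ(48/5) = 23403/3906250 rad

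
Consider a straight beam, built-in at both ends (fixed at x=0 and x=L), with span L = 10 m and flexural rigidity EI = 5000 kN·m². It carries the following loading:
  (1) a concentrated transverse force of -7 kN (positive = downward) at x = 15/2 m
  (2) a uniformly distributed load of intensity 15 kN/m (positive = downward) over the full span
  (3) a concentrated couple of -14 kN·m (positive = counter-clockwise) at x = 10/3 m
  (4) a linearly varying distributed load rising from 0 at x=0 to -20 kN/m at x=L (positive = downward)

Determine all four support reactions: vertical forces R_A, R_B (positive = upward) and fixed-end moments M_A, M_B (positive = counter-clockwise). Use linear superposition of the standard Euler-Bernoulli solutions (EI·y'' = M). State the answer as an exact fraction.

Load 1 — point force P=-7 kN at a=15/2 m (b=L-a=5/2):
  R_A = Pb²(3a+b)/L³ = (-7)·(5/2)²·(3·(15/2)+(5/2))/10³ = -35/32 kN
  M_A = Pab²/L² = (-7)·(15/2)·(5/2)²/10² = -105/32 kN·m
  R_B = Pa²(a+3b)/L³ = (-7)·(15/2)²·((15/2)+3·(5/2))/10³ = -189/32 kN
  M_B = -Pa²b/L² = -(-7)·(15/2)²·(5/2)/10² = 315/32 kN·m
Load 2 — uniform load w=15 kN/m over full span:
  R_A = wL/2 = 15·10/2 = 75 kN
  M_A = wL²/12 = 15·10²/12 = 125 kN·m
  R_B = wL/2 = 15·10/2 = 75 kN
  M_B = -wL²/12 = -15·10²/12 = -125 kN·m
Load 3 — applied couple M₀=-14 kN·m at a=10/3 m (b=L-a=20/3):
  R_A = 6M₀ab/L³ = 6·(-14)·(10/3)·(20/3)/10³ = -28/15 kN
  M_A = M₀b(2a-b)/L² = (-14)·(20/3)·(2·(10/3)-(20/3))/10² = 0 kN·m
  R_B = -6M₀ab/L³ = -6·(-14)·(10/3)·(20/3)/10³ = 28/15 kN
  M_B = M₀a(2b-a)/L² = (-14)·(10/3)·(2·(20/3)-(10/3))/10² = -14/3 kN·m
Load 4 — triangular load w₀=-20 kN/m (0→w₀ over full span):
  R_A = 3w₀L/20 = 3·(-20)·10/20 = -30 kN
  M_A = w₀L²/30 = (-20)·10²/30 = -200/3 kN·m
  R_B = 7w₀L/20 = 7·(-20)·10/20 = -70 kN
  M_B = -w₀L²/20 = -(-20)·10²/20 = 100 kN·m
Superposition: R_A = 20179/480 kN, M_A = 5285/96 kN·m, R_B = 461/480 kN, M_B = -1903/96 kN·m

R_A = 20179/480 kN, M_A = 5285/96 kN·m, R_B = 461/480 kN, M_B = -1903/96 kN·m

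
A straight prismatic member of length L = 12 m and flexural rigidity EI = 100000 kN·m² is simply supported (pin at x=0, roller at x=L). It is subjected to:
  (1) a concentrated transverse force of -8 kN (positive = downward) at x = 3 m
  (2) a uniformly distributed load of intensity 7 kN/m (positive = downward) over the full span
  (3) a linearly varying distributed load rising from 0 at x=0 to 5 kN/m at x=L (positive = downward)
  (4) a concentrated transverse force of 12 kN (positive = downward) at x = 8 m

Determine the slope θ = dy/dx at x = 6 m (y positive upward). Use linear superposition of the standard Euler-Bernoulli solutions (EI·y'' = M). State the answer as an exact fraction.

Load 1 — point force P=-8 kN at a=3 m (b=L-a=9):
  θ_1 = -Pa(2L²-6Lx+3x²+a²)/(6LEI)  [x>a] = -(-8)·3·(2·12²-6·12·6+3·6²+3²)/(6·12·100000) = -9/100000 rad
Load 2 — uniform load w=7 kN/m over full span:
  θ_2 = -w(L³-6Lx²+4x³)/(24EI) = -7·(12³-6·12·6²+4·6³)/(24·100000) = 0 rad
Load 3 — triangular load w₀=5 kN/m (0→w₀ over full span):
  θ_3 = -w₀(7L⁴-30L²x²+15x⁴)/(360LEI) = -5·(7·12⁴-30·12²·6²+15·6⁴)/(360·12·100000) = -21/200000 rad
Load 4 — point force P=12 kN at a=8 m (b=L-a=4):
  θ_4 = -Pb(L²-b²-3x²)/(6LEI)  [x≤a] = -12·4·(12²-4²-3·6²)/(6·12·100000) = -1/7500 rad
Superposition: θ = Σ θ_i = -197/600000 rad ≈ -0.000328 rad

θ(6) = -197/600000 rad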